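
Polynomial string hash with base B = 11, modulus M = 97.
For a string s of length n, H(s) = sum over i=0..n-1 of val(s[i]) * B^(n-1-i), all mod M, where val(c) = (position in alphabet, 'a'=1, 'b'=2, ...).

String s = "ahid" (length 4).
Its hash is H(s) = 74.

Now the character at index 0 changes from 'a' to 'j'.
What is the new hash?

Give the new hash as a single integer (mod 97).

val('a') = 1, val('j') = 10
Position k = 0, exponent = n-1-k = 3
B^3 mod M = 11^3 mod 97 = 70
Delta = (10 - 1) * 70 mod 97 = 48
New hash = (74 + 48) mod 97 = 25

Answer: 25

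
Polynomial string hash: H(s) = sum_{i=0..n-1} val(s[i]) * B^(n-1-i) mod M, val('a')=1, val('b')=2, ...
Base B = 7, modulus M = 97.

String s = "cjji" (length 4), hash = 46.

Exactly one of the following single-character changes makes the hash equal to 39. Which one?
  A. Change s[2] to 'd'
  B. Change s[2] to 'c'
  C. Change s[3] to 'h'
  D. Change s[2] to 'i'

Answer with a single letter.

Answer: D

Derivation:
Option A: s[2]='j'->'d', delta=(4-10)*7^1 mod 97 = 55, hash=46+55 mod 97 = 4
Option B: s[2]='j'->'c', delta=(3-10)*7^1 mod 97 = 48, hash=46+48 mod 97 = 94
Option C: s[3]='i'->'h', delta=(8-9)*7^0 mod 97 = 96, hash=46+96 mod 97 = 45
Option D: s[2]='j'->'i', delta=(9-10)*7^1 mod 97 = 90, hash=46+90 mod 97 = 39 <-- target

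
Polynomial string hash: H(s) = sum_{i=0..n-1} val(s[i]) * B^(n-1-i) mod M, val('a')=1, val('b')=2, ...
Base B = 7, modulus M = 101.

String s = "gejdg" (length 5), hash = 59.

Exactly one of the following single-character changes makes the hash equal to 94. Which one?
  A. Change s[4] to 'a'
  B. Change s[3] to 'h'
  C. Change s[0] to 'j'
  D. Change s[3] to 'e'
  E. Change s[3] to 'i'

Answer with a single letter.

Option A: s[4]='g'->'a', delta=(1-7)*7^0 mod 101 = 95, hash=59+95 mod 101 = 53
Option B: s[3]='d'->'h', delta=(8-4)*7^1 mod 101 = 28, hash=59+28 mod 101 = 87
Option C: s[0]='g'->'j', delta=(10-7)*7^4 mod 101 = 32, hash=59+32 mod 101 = 91
Option D: s[3]='d'->'e', delta=(5-4)*7^1 mod 101 = 7, hash=59+7 mod 101 = 66
Option E: s[3]='d'->'i', delta=(9-4)*7^1 mod 101 = 35, hash=59+35 mod 101 = 94 <-- target

Answer: E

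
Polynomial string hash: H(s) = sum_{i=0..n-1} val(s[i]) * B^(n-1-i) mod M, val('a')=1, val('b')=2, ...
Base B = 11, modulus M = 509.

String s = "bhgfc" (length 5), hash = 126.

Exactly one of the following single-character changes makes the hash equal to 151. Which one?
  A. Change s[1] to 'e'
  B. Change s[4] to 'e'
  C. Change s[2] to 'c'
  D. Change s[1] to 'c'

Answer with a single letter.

Option A: s[1]='h'->'e', delta=(5-8)*11^3 mod 509 = 79, hash=126+79 mod 509 = 205
Option B: s[4]='c'->'e', delta=(5-3)*11^0 mod 509 = 2, hash=126+2 mod 509 = 128
Option C: s[2]='g'->'c', delta=(3-7)*11^2 mod 509 = 25, hash=126+25 mod 509 = 151 <-- target
Option D: s[1]='h'->'c', delta=(3-8)*11^3 mod 509 = 471, hash=126+471 mod 509 = 88

Answer: C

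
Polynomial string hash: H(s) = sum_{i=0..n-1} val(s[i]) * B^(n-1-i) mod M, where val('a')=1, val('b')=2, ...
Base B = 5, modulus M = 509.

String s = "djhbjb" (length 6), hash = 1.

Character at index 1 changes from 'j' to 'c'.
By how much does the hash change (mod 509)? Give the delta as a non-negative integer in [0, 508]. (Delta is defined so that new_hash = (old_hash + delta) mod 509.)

Delta formula: (val(new) - val(old)) * B^(n-1-k) mod M
  val('c') - val('j') = 3 - 10 = -7
  B^(n-1-k) = 5^4 mod 509 = 116
  Delta = -7 * 116 mod 509 = 206

Answer: 206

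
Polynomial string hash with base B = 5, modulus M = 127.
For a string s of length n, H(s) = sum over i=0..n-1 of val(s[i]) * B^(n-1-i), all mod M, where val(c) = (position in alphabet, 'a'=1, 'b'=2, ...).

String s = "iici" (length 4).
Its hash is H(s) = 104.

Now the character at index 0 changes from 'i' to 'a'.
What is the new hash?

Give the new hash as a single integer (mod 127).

Answer: 120

Derivation:
val('i') = 9, val('a') = 1
Position k = 0, exponent = n-1-k = 3
B^3 mod M = 5^3 mod 127 = 125
Delta = (1 - 9) * 125 mod 127 = 16
New hash = (104 + 16) mod 127 = 120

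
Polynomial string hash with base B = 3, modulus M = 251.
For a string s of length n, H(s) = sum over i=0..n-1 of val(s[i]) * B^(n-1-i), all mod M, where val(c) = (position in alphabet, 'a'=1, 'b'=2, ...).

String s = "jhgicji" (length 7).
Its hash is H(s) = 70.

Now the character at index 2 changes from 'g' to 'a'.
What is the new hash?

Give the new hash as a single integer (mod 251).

val('g') = 7, val('a') = 1
Position k = 2, exponent = n-1-k = 4
B^4 mod M = 3^4 mod 251 = 81
Delta = (1 - 7) * 81 mod 251 = 16
New hash = (70 + 16) mod 251 = 86

Answer: 86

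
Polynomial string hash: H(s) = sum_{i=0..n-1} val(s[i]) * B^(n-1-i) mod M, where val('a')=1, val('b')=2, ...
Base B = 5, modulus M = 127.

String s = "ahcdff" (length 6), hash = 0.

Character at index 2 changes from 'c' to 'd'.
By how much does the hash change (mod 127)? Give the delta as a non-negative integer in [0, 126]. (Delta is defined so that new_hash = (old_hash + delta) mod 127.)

Answer: 125

Derivation:
Delta formula: (val(new) - val(old)) * B^(n-1-k) mod M
  val('d') - val('c') = 4 - 3 = 1
  B^(n-1-k) = 5^3 mod 127 = 125
  Delta = 1 * 125 mod 127 = 125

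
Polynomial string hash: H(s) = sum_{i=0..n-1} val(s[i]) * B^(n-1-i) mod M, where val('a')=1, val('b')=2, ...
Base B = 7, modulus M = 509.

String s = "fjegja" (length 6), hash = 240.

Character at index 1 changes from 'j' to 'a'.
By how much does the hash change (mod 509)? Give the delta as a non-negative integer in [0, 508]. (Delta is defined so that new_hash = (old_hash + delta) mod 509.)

Delta formula: (val(new) - val(old)) * B^(n-1-k) mod M
  val('a') - val('j') = 1 - 10 = -9
  B^(n-1-k) = 7^4 mod 509 = 365
  Delta = -9 * 365 mod 509 = 278

Answer: 278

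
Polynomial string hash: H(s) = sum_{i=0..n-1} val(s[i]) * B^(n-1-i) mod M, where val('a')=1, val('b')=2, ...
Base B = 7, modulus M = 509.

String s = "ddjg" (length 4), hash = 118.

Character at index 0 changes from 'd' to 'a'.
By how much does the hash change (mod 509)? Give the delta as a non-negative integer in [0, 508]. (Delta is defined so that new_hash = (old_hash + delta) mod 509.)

Answer: 498

Derivation:
Delta formula: (val(new) - val(old)) * B^(n-1-k) mod M
  val('a') - val('d') = 1 - 4 = -3
  B^(n-1-k) = 7^3 mod 509 = 343
  Delta = -3 * 343 mod 509 = 498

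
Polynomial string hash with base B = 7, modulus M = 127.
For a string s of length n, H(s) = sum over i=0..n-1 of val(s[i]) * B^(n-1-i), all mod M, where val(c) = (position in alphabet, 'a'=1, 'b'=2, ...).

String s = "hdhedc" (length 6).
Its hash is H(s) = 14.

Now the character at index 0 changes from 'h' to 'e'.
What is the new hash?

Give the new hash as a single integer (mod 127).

val('h') = 8, val('e') = 5
Position k = 0, exponent = n-1-k = 5
B^5 mod M = 7^5 mod 127 = 43
Delta = (5 - 8) * 43 mod 127 = 125
New hash = (14 + 125) mod 127 = 12

Answer: 12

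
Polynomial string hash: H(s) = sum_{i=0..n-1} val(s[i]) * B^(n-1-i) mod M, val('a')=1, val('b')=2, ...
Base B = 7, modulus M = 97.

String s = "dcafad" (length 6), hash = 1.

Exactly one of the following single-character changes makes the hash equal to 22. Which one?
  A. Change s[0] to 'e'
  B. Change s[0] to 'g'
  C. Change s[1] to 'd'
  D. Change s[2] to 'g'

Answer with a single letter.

Option A: s[0]='d'->'e', delta=(5-4)*7^5 mod 97 = 26, hash=1+26 mod 97 = 27
Option B: s[0]='d'->'g', delta=(7-4)*7^5 mod 97 = 78, hash=1+78 mod 97 = 79
Option C: s[1]='c'->'d', delta=(4-3)*7^4 mod 97 = 73, hash=1+73 mod 97 = 74
Option D: s[2]='a'->'g', delta=(7-1)*7^3 mod 97 = 21, hash=1+21 mod 97 = 22 <-- target

Answer: D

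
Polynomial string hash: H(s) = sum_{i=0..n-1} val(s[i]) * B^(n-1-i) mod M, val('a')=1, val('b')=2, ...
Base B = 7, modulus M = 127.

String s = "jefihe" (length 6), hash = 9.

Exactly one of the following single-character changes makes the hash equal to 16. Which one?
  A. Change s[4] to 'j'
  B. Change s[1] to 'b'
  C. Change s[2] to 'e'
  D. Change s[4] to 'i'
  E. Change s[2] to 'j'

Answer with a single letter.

Answer: D

Derivation:
Option A: s[4]='h'->'j', delta=(10-8)*7^1 mod 127 = 14, hash=9+14 mod 127 = 23
Option B: s[1]='e'->'b', delta=(2-5)*7^4 mod 127 = 36, hash=9+36 mod 127 = 45
Option C: s[2]='f'->'e', delta=(5-6)*7^3 mod 127 = 38, hash=9+38 mod 127 = 47
Option D: s[4]='h'->'i', delta=(9-8)*7^1 mod 127 = 7, hash=9+7 mod 127 = 16 <-- target
Option E: s[2]='f'->'j', delta=(10-6)*7^3 mod 127 = 102, hash=9+102 mod 127 = 111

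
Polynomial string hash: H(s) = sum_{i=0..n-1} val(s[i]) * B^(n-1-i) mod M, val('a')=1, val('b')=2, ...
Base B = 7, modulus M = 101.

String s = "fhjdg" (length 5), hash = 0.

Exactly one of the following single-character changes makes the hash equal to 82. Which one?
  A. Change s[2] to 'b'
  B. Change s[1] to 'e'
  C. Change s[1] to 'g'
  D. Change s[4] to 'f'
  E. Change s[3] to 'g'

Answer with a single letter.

Answer: B

Derivation:
Option A: s[2]='j'->'b', delta=(2-10)*7^2 mod 101 = 12, hash=0+12 mod 101 = 12
Option B: s[1]='h'->'e', delta=(5-8)*7^3 mod 101 = 82, hash=0+82 mod 101 = 82 <-- target
Option C: s[1]='h'->'g', delta=(7-8)*7^3 mod 101 = 61, hash=0+61 mod 101 = 61
Option D: s[4]='g'->'f', delta=(6-7)*7^0 mod 101 = 100, hash=0+100 mod 101 = 100
Option E: s[3]='d'->'g', delta=(7-4)*7^1 mod 101 = 21, hash=0+21 mod 101 = 21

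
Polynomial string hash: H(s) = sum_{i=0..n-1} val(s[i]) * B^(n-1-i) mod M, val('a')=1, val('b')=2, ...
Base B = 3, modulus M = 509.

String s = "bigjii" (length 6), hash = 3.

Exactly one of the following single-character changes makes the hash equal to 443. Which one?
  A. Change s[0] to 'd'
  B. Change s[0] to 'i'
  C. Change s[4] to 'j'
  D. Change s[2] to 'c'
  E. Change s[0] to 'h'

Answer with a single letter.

Answer: E

Derivation:
Option A: s[0]='b'->'d', delta=(4-2)*3^5 mod 509 = 486, hash=3+486 mod 509 = 489
Option B: s[0]='b'->'i', delta=(9-2)*3^5 mod 509 = 174, hash=3+174 mod 509 = 177
Option C: s[4]='i'->'j', delta=(10-9)*3^1 mod 509 = 3, hash=3+3 mod 509 = 6
Option D: s[2]='g'->'c', delta=(3-7)*3^3 mod 509 = 401, hash=3+401 mod 509 = 404
Option E: s[0]='b'->'h', delta=(8-2)*3^5 mod 509 = 440, hash=3+440 mod 509 = 443 <-- target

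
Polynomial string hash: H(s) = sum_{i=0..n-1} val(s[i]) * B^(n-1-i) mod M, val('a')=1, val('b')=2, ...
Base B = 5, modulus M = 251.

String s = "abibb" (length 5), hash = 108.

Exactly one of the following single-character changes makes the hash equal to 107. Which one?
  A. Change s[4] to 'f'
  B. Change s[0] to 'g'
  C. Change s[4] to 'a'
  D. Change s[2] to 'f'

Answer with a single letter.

Answer: C

Derivation:
Option A: s[4]='b'->'f', delta=(6-2)*5^0 mod 251 = 4, hash=108+4 mod 251 = 112
Option B: s[0]='a'->'g', delta=(7-1)*5^4 mod 251 = 236, hash=108+236 mod 251 = 93
Option C: s[4]='b'->'a', delta=(1-2)*5^0 mod 251 = 250, hash=108+250 mod 251 = 107 <-- target
Option D: s[2]='i'->'f', delta=(6-9)*5^2 mod 251 = 176, hash=108+176 mod 251 = 33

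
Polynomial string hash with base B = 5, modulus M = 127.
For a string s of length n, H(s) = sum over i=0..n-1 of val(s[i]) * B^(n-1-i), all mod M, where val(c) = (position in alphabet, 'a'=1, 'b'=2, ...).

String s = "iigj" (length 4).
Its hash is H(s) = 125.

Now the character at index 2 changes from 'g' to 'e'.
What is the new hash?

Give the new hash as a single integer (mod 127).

Answer: 115

Derivation:
val('g') = 7, val('e') = 5
Position k = 2, exponent = n-1-k = 1
B^1 mod M = 5^1 mod 127 = 5
Delta = (5 - 7) * 5 mod 127 = 117
New hash = (125 + 117) mod 127 = 115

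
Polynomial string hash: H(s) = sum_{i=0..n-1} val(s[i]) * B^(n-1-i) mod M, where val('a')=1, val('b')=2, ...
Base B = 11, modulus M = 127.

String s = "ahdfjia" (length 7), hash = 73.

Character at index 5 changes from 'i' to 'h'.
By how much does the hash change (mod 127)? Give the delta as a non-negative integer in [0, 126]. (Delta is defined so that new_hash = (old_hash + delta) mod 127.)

Answer: 116

Derivation:
Delta formula: (val(new) - val(old)) * B^(n-1-k) mod M
  val('h') - val('i') = 8 - 9 = -1
  B^(n-1-k) = 11^1 mod 127 = 11
  Delta = -1 * 11 mod 127 = 116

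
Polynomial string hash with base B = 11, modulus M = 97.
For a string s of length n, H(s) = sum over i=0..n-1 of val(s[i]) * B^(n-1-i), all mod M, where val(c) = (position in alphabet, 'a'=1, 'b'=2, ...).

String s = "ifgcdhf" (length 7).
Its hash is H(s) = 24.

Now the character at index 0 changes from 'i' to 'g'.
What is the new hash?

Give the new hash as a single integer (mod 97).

val('i') = 9, val('g') = 7
Position k = 0, exponent = n-1-k = 6
B^6 mod M = 11^6 mod 97 = 50
Delta = (7 - 9) * 50 mod 97 = 94
New hash = (24 + 94) mod 97 = 21

Answer: 21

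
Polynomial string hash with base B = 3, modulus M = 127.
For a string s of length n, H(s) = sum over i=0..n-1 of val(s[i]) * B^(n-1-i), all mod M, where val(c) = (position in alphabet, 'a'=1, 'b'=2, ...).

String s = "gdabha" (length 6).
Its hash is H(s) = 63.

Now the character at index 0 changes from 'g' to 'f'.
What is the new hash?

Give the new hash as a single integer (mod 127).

Answer: 74

Derivation:
val('g') = 7, val('f') = 6
Position k = 0, exponent = n-1-k = 5
B^5 mod M = 3^5 mod 127 = 116
Delta = (6 - 7) * 116 mod 127 = 11
New hash = (63 + 11) mod 127 = 74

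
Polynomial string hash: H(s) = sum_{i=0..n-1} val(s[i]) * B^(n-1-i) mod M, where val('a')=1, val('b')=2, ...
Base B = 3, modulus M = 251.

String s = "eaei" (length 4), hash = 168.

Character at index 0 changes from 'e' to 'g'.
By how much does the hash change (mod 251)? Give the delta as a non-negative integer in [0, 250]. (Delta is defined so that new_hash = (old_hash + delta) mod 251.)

Delta formula: (val(new) - val(old)) * B^(n-1-k) mod M
  val('g') - val('e') = 7 - 5 = 2
  B^(n-1-k) = 3^3 mod 251 = 27
  Delta = 2 * 27 mod 251 = 54

Answer: 54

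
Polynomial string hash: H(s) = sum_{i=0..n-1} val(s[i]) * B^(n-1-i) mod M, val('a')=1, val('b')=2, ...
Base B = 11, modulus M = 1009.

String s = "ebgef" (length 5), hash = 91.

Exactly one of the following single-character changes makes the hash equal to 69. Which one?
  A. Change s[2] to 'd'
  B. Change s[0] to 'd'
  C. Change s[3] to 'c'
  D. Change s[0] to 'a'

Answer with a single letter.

Answer: C

Derivation:
Option A: s[2]='g'->'d', delta=(4-7)*11^2 mod 1009 = 646, hash=91+646 mod 1009 = 737
Option B: s[0]='e'->'d', delta=(4-5)*11^4 mod 1009 = 494, hash=91+494 mod 1009 = 585
Option C: s[3]='e'->'c', delta=(3-5)*11^1 mod 1009 = 987, hash=91+987 mod 1009 = 69 <-- target
Option D: s[0]='e'->'a', delta=(1-5)*11^4 mod 1009 = 967, hash=91+967 mod 1009 = 49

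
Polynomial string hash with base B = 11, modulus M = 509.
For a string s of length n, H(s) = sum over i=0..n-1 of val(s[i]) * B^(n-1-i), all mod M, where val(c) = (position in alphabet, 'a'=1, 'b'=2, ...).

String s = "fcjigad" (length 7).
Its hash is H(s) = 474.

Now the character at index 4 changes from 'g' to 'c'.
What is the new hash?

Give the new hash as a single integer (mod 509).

val('g') = 7, val('c') = 3
Position k = 4, exponent = n-1-k = 2
B^2 mod M = 11^2 mod 509 = 121
Delta = (3 - 7) * 121 mod 509 = 25
New hash = (474 + 25) mod 509 = 499

Answer: 499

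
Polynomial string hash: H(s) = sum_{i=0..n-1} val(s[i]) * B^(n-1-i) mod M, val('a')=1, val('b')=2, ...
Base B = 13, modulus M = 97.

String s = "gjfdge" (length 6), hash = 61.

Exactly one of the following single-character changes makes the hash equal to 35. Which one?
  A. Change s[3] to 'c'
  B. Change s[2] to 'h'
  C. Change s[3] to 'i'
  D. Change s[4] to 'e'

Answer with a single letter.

Answer: D

Derivation:
Option A: s[3]='d'->'c', delta=(3-4)*13^2 mod 97 = 25, hash=61+25 mod 97 = 86
Option B: s[2]='f'->'h', delta=(8-6)*13^3 mod 97 = 29, hash=61+29 mod 97 = 90
Option C: s[3]='d'->'i', delta=(9-4)*13^2 mod 97 = 69, hash=61+69 mod 97 = 33
Option D: s[4]='g'->'e', delta=(5-7)*13^1 mod 97 = 71, hash=61+71 mod 97 = 35 <-- target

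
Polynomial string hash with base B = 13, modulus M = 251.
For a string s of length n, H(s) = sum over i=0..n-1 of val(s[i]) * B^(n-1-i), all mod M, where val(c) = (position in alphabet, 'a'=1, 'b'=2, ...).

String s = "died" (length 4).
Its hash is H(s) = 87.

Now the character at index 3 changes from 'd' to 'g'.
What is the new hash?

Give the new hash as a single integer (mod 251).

Answer: 90

Derivation:
val('d') = 4, val('g') = 7
Position k = 3, exponent = n-1-k = 0
B^0 mod M = 13^0 mod 251 = 1
Delta = (7 - 4) * 1 mod 251 = 3
New hash = (87 + 3) mod 251 = 90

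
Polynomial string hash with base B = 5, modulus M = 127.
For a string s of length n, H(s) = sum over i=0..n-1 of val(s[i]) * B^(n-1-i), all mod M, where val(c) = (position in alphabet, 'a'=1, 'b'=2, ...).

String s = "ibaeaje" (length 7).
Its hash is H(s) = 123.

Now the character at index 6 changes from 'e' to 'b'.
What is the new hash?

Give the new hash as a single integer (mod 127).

Answer: 120

Derivation:
val('e') = 5, val('b') = 2
Position k = 6, exponent = n-1-k = 0
B^0 mod M = 5^0 mod 127 = 1
Delta = (2 - 5) * 1 mod 127 = 124
New hash = (123 + 124) mod 127 = 120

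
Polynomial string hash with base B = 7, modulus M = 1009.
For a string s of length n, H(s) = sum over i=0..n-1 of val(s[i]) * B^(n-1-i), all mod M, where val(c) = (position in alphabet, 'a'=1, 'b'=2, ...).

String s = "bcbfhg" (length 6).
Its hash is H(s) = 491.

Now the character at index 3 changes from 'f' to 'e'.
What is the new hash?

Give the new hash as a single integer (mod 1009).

Answer: 442

Derivation:
val('f') = 6, val('e') = 5
Position k = 3, exponent = n-1-k = 2
B^2 mod M = 7^2 mod 1009 = 49
Delta = (5 - 6) * 49 mod 1009 = 960
New hash = (491 + 960) mod 1009 = 442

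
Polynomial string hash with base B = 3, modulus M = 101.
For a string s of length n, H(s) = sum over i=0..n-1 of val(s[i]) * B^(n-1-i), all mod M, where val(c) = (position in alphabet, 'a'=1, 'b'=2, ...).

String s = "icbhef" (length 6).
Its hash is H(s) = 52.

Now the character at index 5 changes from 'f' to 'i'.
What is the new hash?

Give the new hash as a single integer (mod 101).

Answer: 55

Derivation:
val('f') = 6, val('i') = 9
Position k = 5, exponent = n-1-k = 0
B^0 mod M = 3^0 mod 101 = 1
Delta = (9 - 6) * 1 mod 101 = 3
New hash = (52 + 3) mod 101 = 55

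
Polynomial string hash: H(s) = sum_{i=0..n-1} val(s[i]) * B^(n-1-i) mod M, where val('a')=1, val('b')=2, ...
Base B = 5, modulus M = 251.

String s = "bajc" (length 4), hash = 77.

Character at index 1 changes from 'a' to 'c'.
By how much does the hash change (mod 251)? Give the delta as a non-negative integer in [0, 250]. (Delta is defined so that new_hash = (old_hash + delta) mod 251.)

Answer: 50

Derivation:
Delta formula: (val(new) - val(old)) * B^(n-1-k) mod M
  val('c') - val('a') = 3 - 1 = 2
  B^(n-1-k) = 5^2 mod 251 = 25
  Delta = 2 * 25 mod 251 = 50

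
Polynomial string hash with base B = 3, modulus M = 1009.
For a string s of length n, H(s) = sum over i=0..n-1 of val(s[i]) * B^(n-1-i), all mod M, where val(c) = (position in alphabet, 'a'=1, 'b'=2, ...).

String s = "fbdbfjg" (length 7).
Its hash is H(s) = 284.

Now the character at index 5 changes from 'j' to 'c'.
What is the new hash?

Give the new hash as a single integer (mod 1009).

val('j') = 10, val('c') = 3
Position k = 5, exponent = n-1-k = 1
B^1 mod M = 3^1 mod 1009 = 3
Delta = (3 - 10) * 3 mod 1009 = 988
New hash = (284 + 988) mod 1009 = 263

Answer: 263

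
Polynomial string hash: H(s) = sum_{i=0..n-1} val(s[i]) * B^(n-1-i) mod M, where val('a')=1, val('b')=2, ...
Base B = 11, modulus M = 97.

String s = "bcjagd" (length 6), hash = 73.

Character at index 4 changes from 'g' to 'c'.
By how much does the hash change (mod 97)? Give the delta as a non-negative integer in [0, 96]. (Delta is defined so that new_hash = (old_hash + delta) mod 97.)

Delta formula: (val(new) - val(old)) * B^(n-1-k) mod M
  val('c') - val('g') = 3 - 7 = -4
  B^(n-1-k) = 11^1 mod 97 = 11
  Delta = -4 * 11 mod 97 = 53

Answer: 53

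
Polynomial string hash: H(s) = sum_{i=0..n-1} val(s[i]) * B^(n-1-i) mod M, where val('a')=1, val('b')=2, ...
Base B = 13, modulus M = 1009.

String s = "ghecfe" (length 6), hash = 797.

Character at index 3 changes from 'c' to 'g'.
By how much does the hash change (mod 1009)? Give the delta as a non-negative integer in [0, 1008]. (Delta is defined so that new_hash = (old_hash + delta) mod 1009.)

Answer: 676

Derivation:
Delta formula: (val(new) - val(old)) * B^(n-1-k) mod M
  val('g') - val('c') = 7 - 3 = 4
  B^(n-1-k) = 13^2 mod 1009 = 169
  Delta = 4 * 169 mod 1009 = 676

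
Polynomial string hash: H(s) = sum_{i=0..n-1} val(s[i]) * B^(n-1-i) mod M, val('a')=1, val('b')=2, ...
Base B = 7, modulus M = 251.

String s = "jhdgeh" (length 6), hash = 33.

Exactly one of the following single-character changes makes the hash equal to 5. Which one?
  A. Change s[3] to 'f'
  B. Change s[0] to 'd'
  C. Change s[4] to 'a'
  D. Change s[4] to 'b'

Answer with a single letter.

Answer: C

Derivation:
Option A: s[3]='g'->'f', delta=(6-7)*7^2 mod 251 = 202, hash=33+202 mod 251 = 235
Option B: s[0]='j'->'d', delta=(4-10)*7^5 mod 251 = 60, hash=33+60 mod 251 = 93
Option C: s[4]='e'->'a', delta=(1-5)*7^1 mod 251 = 223, hash=33+223 mod 251 = 5 <-- target
Option D: s[4]='e'->'b', delta=(2-5)*7^1 mod 251 = 230, hash=33+230 mod 251 = 12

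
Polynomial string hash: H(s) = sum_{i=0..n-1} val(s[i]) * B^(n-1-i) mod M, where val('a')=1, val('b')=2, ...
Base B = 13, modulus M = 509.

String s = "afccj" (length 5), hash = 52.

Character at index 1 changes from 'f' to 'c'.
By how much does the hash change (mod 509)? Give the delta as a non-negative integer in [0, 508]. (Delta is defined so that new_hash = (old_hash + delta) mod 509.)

Delta formula: (val(new) - val(old)) * B^(n-1-k) mod M
  val('c') - val('f') = 3 - 6 = -3
  B^(n-1-k) = 13^3 mod 509 = 161
  Delta = -3 * 161 mod 509 = 26

Answer: 26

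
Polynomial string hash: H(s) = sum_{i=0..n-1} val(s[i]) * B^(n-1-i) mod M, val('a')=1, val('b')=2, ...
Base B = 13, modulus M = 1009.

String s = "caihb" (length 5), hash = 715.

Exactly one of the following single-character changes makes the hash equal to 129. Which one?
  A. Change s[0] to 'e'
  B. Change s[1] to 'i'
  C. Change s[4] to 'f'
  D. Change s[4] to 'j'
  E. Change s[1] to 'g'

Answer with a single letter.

Answer: B

Derivation:
Option A: s[0]='c'->'e', delta=(5-3)*13^4 mod 1009 = 618, hash=715+618 mod 1009 = 324
Option B: s[1]='a'->'i', delta=(9-1)*13^3 mod 1009 = 423, hash=715+423 mod 1009 = 129 <-- target
Option C: s[4]='b'->'f', delta=(6-2)*13^0 mod 1009 = 4, hash=715+4 mod 1009 = 719
Option D: s[4]='b'->'j', delta=(10-2)*13^0 mod 1009 = 8, hash=715+8 mod 1009 = 723
Option E: s[1]='a'->'g', delta=(7-1)*13^3 mod 1009 = 65, hash=715+65 mod 1009 = 780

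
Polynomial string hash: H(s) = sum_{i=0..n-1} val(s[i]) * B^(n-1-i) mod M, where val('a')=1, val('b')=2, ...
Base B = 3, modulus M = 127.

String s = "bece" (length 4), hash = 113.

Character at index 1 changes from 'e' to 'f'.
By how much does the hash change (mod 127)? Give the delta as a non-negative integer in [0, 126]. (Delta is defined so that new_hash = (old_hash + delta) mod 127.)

Answer: 9

Derivation:
Delta formula: (val(new) - val(old)) * B^(n-1-k) mod M
  val('f') - val('e') = 6 - 5 = 1
  B^(n-1-k) = 3^2 mod 127 = 9
  Delta = 1 * 9 mod 127 = 9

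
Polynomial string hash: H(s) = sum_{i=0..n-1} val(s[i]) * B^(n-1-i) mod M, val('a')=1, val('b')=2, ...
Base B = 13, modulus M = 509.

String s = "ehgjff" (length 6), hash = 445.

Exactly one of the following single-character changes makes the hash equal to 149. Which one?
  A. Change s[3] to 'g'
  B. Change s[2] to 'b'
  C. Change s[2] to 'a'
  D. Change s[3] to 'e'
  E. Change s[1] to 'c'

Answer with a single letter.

Answer: B

Derivation:
Option A: s[3]='j'->'g', delta=(7-10)*13^2 mod 509 = 2, hash=445+2 mod 509 = 447
Option B: s[2]='g'->'b', delta=(2-7)*13^3 mod 509 = 213, hash=445+213 mod 509 = 149 <-- target
Option C: s[2]='g'->'a', delta=(1-7)*13^3 mod 509 = 52, hash=445+52 mod 509 = 497
Option D: s[3]='j'->'e', delta=(5-10)*13^2 mod 509 = 173, hash=445+173 mod 509 = 109
Option E: s[1]='h'->'c', delta=(3-8)*13^4 mod 509 = 224, hash=445+224 mod 509 = 160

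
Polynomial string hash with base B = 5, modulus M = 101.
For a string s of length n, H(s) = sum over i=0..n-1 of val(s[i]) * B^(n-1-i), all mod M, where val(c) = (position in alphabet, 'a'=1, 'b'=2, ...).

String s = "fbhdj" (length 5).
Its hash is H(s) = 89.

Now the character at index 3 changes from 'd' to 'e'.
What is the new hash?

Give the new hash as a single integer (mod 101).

val('d') = 4, val('e') = 5
Position k = 3, exponent = n-1-k = 1
B^1 mod M = 5^1 mod 101 = 5
Delta = (5 - 4) * 5 mod 101 = 5
New hash = (89 + 5) mod 101 = 94

Answer: 94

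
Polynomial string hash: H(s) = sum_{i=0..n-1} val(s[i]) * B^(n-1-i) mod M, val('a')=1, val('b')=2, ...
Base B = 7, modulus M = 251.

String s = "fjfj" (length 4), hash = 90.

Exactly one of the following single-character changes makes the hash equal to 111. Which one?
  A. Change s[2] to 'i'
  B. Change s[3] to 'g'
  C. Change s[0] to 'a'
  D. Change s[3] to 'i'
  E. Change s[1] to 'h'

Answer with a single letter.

Option A: s[2]='f'->'i', delta=(9-6)*7^1 mod 251 = 21, hash=90+21 mod 251 = 111 <-- target
Option B: s[3]='j'->'g', delta=(7-10)*7^0 mod 251 = 248, hash=90+248 mod 251 = 87
Option C: s[0]='f'->'a', delta=(1-6)*7^3 mod 251 = 42, hash=90+42 mod 251 = 132
Option D: s[3]='j'->'i', delta=(9-10)*7^0 mod 251 = 250, hash=90+250 mod 251 = 89
Option E: s[1]='j'->'h', delta=(8-10)*7^2 mod 251 = 153, hash=90+153 mod 251 = 243

Answer: A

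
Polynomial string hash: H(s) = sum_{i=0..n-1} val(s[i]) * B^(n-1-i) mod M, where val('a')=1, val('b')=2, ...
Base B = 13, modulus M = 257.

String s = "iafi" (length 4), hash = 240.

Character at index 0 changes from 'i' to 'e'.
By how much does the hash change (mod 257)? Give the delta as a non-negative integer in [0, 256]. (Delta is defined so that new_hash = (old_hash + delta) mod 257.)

Delta formula: (val(new) - val(old)) * B^(n-1-k) mod M
  val('e') - val('i') = 5 - 9 = -4
  B^(n-1-k) = 13^3 mod 257 = 141
  Delta = -4 * 141 mod 257 = 207

Answer: 207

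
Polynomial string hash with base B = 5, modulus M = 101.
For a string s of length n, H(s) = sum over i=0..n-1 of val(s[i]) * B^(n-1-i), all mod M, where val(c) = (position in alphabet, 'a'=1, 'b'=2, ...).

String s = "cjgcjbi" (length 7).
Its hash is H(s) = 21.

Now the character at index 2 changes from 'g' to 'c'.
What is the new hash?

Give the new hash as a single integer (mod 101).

Answer: 46

Derivation:
val('g') = 7, val('c') = 3
Position k = 2, exponent = n-1-k = 4
B^4 mod M = 5^4 mod 101 = 19
Delta = (3 - 7) * 19 mod 101 = 25
New hash = (21 + 25) mod 101 = 46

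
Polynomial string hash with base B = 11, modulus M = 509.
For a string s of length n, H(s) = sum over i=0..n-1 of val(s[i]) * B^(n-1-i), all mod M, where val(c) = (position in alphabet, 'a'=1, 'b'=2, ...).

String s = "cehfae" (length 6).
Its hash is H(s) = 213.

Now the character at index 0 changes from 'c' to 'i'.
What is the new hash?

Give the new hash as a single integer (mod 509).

Answer: 437

Derivation:
val('c') = 3, val('i') = 9
Position k = 0, exponent = n-1-k = 5
B^5 mod M = 11^5 mod 509 = 207
Delta = (9 - 3) * 207 mod 509 = 224
New hash = (213 + 224) mod 509 = 437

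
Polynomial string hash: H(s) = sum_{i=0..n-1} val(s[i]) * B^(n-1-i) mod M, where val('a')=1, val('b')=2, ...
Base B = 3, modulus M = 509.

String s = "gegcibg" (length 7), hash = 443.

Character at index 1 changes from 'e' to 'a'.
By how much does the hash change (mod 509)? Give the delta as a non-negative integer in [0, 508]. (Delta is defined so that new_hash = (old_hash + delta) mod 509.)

Delta formula: (val(new) - val(old)) * B^(n-1-k) mod M
  val('a') - val('e') = 1 - 5 = -4
  B^(n-1-k) = 3^5 mod 509 = 243
  Delta = -4 * 243 mod 509 = 46

Answer: 46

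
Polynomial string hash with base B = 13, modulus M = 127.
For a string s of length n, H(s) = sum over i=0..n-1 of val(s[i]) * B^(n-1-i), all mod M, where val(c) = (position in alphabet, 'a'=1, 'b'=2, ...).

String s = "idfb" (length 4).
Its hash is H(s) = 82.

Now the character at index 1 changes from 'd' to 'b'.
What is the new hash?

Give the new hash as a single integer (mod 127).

Answer: 125

Derivation:
val('d') = 4, val('b') = 2
Position k = 1, exponent = n-1-k = 2
B^2 mod M = 13^2 mod 127 = 42
Delta = (2 - 4) * 42 mod 127 = 43
New hash = (82 + 43) mod 127 = 125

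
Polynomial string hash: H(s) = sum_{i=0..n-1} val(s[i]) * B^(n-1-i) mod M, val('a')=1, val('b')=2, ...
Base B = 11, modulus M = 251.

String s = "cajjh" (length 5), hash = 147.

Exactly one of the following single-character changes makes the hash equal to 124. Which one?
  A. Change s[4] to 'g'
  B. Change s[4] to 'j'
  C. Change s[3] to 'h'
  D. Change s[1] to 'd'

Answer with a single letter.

Answer: D

Derivation:
Option A: s[4]='h'->'g', delta=(7-8)*11^0 mod 251 = 250, hash=147+250 mod 251 = 146
Option B: s[4]='h'->'j', delta=(10-8)*11^0 mod 251 = 2, hash=147+2 mod 251 = 149
Option C: s[3]='j'->'h', delta=(8-10)*11^1 mod 251 = 229, hash=147+229 mod 251 = 125
Option D: s[1]='a'->'d', delta=(4-1)*11^3 mod 251 = 228, hash=147+228 mod 251 = 124 <-- target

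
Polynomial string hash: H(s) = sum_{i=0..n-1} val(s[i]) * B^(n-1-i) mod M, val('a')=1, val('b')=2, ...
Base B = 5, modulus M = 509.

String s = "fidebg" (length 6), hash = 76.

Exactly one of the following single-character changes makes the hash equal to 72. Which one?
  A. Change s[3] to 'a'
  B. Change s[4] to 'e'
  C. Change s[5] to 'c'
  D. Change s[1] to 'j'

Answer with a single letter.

Answer: C

Derivation:
Option A: s[3]='e'->'a', delta=(1-5)*5^2 mod 509 = 409, hash=76+409 mod 509 = 485
Option B: s[4]='b'->'e', delta=(5-2)*5^1 mod 509 = 15, hash=76+15 mod 509 = 91
Option C: s[5]='g'->'c', delta=(3-7)*5^0 mod 509 = 505, hash=76+505 mod 509 = 72 <-- target
Option D: s[1]='i'->'j', delta=(10-9)*5^4 mod 509 = 116, hash=76+116 mod 509 = 192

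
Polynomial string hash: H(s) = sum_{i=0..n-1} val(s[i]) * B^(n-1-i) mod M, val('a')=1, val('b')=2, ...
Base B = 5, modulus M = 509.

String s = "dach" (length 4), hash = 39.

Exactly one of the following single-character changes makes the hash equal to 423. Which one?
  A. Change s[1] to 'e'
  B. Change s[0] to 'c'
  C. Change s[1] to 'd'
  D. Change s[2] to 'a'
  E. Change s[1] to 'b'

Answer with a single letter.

Option A: s[1]='a'->'e', delta=(5-1)*5^2 mod 509 = 100, hash=39+100 mod 509 = 139
Option B: s[0]='d'->'c', delta=(3-4)*5^3 mod 509 = 384, hash=39+384 mod 509 = 423 <-- target
Option C: s[1]='a'->'d', delta=(4-1)*5^2 mod 509 = 75, hash=39+75 mod 509 = 114
Option D: s[2]='c'->'a', delta=(1-3)*5^1 mod 509 = 499, hash=39+499 mod 509 = 29
Option E: s[1]='a'->'b', delta=(2-1)*5^2 mod 509 = 25, hash=39+25 mod 509 = 64

Answer: B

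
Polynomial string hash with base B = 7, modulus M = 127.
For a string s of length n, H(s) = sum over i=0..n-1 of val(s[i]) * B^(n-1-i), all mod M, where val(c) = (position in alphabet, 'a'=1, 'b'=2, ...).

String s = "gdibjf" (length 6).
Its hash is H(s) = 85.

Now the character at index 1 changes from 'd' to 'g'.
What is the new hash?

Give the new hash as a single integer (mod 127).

val('d') = 4, val('g') = 7
Position k = 1, exponent = n-1-k = 4
B^4 mod M = 7^4 mod 127 = 115
Delta = (7 - 4) * 115 mod 127 = 91
New hash = (85 + 91) mod 127 = 49

Answer: 49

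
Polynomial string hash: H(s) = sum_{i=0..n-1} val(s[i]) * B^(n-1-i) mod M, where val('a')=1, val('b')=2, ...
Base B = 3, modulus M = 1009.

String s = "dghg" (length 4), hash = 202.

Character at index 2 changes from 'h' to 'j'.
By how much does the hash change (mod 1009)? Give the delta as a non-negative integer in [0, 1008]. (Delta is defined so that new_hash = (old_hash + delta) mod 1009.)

Answer: 6

Derivation:
Delta formula: (val(new) - val(old)) * B^(n-1-k) mod M
  val('j') - val('h') = 10 - 8 = 2
  B^(n-1-k) = 3^1 mod 1009 = 3
  Delta = 2 * 3 mod 1009 = 6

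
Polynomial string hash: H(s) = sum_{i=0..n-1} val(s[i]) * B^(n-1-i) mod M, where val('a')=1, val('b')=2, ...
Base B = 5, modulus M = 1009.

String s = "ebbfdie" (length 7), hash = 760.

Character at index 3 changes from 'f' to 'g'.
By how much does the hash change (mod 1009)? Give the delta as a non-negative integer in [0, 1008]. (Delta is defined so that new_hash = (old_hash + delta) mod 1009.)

Delta formula: (val(new) - val(old)) * B^(n-1-k) mod M
  val('g') - val('f') = 7 - 6 = 1
  B^(n-1-k) = 5^3 mod 1009 = 125
  Delta = 1 * 125 mod 1009 = 125

Answer: 125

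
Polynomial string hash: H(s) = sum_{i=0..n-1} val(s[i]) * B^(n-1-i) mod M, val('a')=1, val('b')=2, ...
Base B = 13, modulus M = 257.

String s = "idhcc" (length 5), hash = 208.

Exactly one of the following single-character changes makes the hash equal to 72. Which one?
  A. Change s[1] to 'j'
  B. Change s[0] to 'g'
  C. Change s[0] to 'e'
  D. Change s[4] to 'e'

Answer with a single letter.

Answer: C

Derivation:
Option A: s[1]='d'->'j', delta=(10-4)*13^3 mod 257 = 75, hash=208+75 mod 257 = 26
Option B: s[0]='i'->'g', delta=(7-9)*13^4 mod 257 = 189, hash=208+189 mod 257 = 140
Option C: s[0]='i'->'e', delta=(5-9)*13^4 mod 257 = 121, hash=208+121 mod 257 = 72 <-- target
Option D: s[4]='c'->'e', delta=(5-3)*13^0 mod 257 = 2, hash=208+2 mod 257 = 210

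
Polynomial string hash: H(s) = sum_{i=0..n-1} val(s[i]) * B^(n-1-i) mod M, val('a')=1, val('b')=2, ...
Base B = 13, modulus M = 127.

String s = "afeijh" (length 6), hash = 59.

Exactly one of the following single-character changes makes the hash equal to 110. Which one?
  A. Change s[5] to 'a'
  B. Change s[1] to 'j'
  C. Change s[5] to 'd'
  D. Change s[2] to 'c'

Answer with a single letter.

Option A: s[5]='h'->'a', delta=(1-8)*13^0 mod 127 = 120, hash=59+120 mod 127 = 52
Option B: s[1]='f'->'j', delta=(10-6)*13^4 mod 127 = 71, hash=59+71 mod 127 = 3
Option C: s[5]='h'->'d', delta=(4-8)*13^0 mod 127 = 123, hash=59+123 mod 127 = 55
Option D: s[2]='e'->'c', delta=(3-5)*13^3 mod 127 = 51, hash=59+51 mod 127 = 110 <-- target

Answer: D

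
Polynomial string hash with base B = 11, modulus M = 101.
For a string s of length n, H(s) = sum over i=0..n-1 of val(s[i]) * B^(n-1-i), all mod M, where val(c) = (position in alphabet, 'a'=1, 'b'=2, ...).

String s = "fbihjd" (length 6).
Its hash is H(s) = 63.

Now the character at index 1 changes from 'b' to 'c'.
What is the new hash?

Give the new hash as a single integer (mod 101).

Answer: 59

Derivation:
val('b') = 2, val('c') = 3
Position k = 1, exponent = n-1-k = 4
B^4 mod M = 11^4 mod 101 = 97
Delta = (3 - 2) * 97 mod 101 = 97
New hash = (63 + 97) mod 101 = 59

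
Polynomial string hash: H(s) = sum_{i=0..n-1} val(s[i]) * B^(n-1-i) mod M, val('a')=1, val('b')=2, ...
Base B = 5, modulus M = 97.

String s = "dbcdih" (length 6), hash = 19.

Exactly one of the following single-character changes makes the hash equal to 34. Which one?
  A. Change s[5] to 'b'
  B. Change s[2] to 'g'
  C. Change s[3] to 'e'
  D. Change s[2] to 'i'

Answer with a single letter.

Answer: B

Derivation:
Option A: s[5]='h'->'b', delta=(2-8)*5^0 mod 97 = 91, hash=19+91 mod 97 = 13
Option B: s[2]='c'->'g', delta=(7-3)*5^3 mod 97 = 15, hash=19+15 mod 97 = 34 <-- target
Option C: s[3]='d'->'e', delta=(5-4)*5^2 mod 97 = 25, hash=19+25 mod 97 = 44
Option D: s[2]='c'->'i', delta=(9-3)*5^3 mod 97 = 71, hash=19+71 mod 97 = 90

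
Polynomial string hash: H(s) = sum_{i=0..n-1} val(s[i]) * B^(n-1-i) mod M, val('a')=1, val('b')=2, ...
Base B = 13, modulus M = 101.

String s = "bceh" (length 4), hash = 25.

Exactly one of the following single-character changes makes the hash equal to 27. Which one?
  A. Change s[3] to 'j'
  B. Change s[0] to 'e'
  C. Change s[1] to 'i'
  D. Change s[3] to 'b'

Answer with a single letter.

Answer: A

Derivation:
Option A: s[3]='h'->'j', delta=(10-8)*13^0 mod 101 = 2, hash=25+2 mod 101 = 27 <-- target
Option B: s[0]='b'->'e', delta=(5-2)*13^3 mod 101 = 26, hash=25+26 mod 101 = 51
Option C: s[1]='c'->'i', delta=(9-3)*13^2 mod 101 = 4, hash=25+4 mod 101 = 29
Option D: s[3]='h'->'b', delta=(2-8)*13^0 mod 101 = 95, hash=25+95 mod 101 = 19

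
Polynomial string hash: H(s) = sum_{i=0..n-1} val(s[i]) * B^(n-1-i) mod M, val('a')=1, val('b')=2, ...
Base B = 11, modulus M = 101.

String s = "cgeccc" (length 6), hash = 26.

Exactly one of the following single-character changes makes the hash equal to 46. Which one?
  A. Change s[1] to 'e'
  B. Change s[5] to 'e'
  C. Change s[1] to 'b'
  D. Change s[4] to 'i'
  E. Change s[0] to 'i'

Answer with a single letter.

Option A: s[1]='g'->'e', delta=(5-7)*11^4 mod 101 = 8, hash=26+8 mod 101 = 34
Option B: s[5]='c'->'e', delta=(5-3)*11^0 mod 101 = 2, hash=26+2 mod 101 = 28
Option C: s[1]='g'->'b', delta=(2-7)*11^4 mod 101 = 20, hash=26+20 mod 101 = 46 <-- target
Option D: s[4]='c'->'i', delta=(9-3)*11^1 mod 101 = 66, hash=26+66 mod 101 = 92
Option E: s[0]='c'->'i', delta=(9-3)*11^5 mod 101 = 39, hash=26+39 mod 101 = 65

Answer: C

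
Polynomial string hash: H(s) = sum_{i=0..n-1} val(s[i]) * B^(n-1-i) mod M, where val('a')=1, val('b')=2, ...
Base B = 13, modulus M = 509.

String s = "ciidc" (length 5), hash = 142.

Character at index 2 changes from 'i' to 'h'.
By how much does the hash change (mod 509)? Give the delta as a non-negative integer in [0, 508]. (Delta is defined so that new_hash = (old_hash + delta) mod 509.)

Answer: 340

Derivation:
Delta formula: (val(new) - val(old)) * B^(n-1-k) mod M
  val('h') - val('i') = 8 - 9 = -1
  B^(n-1-k) = 13^2 mod 509 = 169
  Delta = -1 * 169 mod 509 = 340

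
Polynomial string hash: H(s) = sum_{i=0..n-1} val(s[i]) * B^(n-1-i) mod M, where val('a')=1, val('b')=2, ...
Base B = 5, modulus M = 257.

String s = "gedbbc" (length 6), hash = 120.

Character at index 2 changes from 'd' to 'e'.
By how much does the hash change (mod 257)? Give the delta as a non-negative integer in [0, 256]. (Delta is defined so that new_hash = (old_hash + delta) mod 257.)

Answer: 125

Derivation:
Delta formula: (val(new) - val(old)) * B^(n-1-k) mod M
  val('e') - val('d') = 5 - 4 = 1
  B^(n-1-k) = 5^3 mod 257 = 125
  Delta = 1 * 125 mod 257 = 125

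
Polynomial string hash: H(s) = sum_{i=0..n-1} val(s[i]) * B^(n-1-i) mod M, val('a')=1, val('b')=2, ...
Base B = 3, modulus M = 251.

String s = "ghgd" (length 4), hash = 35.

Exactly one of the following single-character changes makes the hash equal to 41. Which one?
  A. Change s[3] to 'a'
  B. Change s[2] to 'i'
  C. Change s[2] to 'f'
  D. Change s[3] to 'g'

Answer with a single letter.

Answer: B

Derivation:
Option A: s[3]='d'->'a', delta=(1-4)*3^0 mod 251 = 248, hash=35+248 mod 251 = 32
Option B: s[2]='g'->'i', delta=(9-7)*3^1 mod 251 = 6, hash=35+6 mod 251 = 41 <-- target
Option C: s[2]='g'->'f', delta=(6-7)*3^1 mod 251 = 248, hash=35+248 mod 251 = 32
Option D: s[3]='d'->'g', delta=(7-4)*3^0 mod 251 = 3, hash=35+3 mod 251 = 38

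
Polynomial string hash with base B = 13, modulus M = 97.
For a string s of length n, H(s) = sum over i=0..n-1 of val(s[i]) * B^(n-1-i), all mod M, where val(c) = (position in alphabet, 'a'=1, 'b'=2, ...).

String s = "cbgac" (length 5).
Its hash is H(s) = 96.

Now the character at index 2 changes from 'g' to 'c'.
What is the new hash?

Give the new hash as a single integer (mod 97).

Answer: 2

Derivation:
val('g') = 7, val('c') = 3
Position k = 2, exponent = n-1-k = 2
B^2 mod M = 13^2 mod 97 = 72
Delta = (3 - 7) * 72 mod 97 = 3
New hash = (96 + 3) mod 97 = 2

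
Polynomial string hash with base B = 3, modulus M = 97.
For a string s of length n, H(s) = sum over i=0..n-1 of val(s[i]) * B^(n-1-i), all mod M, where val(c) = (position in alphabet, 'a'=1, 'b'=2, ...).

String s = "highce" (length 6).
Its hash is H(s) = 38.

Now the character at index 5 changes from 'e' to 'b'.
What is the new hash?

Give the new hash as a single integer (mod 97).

Answer: 35

Derivation:
val('e') = 5, val('b') = 2
Position k = 5, exponent = n-1-k = 0
B^0 mod M = 3^0 mod 97 = 1
Delta = (2 - 5) * 1 mod 97 = 94
New hash = (38 + 94) mod 97 = 35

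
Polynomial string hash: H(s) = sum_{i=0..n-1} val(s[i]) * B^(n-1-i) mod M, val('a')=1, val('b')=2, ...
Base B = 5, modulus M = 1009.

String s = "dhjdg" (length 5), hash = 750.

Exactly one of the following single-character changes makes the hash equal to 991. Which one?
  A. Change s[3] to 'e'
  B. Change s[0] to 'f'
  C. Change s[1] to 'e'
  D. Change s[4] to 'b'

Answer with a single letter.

Answer: B

Derivation:
Option A: s[3]='d'->'e', delta=(5-4)*5^1 mod 1009 = 5, hash=750+5 mod 1009 = 755
Option B: s[0]='d'->'f', delta=(6-4)*5^4 mod 1009 = 241, hash=750+241 mod 1009 = 991 <-- target
Option C: s[1]='h'->'e', delta=(5-8)*5^3 mod 1009 = 634, hash=750+634 mod 1009 = 375
Option D: s[4]='g'->'b', delta=(2-7)*5^0 mod 1009 = 1004, hash=750+1004 mod 1009 = 745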